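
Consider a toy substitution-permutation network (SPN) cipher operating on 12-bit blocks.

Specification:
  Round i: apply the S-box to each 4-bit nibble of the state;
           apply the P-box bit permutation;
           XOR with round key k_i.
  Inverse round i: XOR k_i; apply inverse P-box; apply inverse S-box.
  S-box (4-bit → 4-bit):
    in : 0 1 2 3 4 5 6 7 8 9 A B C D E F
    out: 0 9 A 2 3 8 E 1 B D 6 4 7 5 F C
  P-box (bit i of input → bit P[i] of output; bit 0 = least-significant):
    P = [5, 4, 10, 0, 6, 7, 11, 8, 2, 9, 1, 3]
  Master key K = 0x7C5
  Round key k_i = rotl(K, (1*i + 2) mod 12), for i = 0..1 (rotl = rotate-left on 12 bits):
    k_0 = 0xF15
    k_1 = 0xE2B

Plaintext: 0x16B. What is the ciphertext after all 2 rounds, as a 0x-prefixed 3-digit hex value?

s_0 = plaintext = 0x16B
s_1 = Round(s_0, k_0) = 0x299
s_2 = Round(s_1, k_1) = 0x142

0x142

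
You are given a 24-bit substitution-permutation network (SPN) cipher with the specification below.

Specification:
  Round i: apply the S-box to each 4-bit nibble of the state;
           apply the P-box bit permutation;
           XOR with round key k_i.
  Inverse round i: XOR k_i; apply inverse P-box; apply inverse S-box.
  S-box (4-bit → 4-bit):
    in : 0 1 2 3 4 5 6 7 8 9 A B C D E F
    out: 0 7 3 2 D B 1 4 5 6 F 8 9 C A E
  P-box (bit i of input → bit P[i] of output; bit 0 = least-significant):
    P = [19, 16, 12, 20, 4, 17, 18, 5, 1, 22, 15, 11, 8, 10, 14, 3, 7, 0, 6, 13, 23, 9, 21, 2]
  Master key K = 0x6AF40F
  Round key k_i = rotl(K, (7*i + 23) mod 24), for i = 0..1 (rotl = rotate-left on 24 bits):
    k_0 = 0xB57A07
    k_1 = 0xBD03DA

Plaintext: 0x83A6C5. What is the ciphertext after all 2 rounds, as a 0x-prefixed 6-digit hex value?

0xE7AF5A

s_0 = plaintext = 0x83A6C5
s_1 = Round(s_0, k_0) = 0x0C3F3C
s_2 = Round(s_1, k_1) = 0xE7AF5A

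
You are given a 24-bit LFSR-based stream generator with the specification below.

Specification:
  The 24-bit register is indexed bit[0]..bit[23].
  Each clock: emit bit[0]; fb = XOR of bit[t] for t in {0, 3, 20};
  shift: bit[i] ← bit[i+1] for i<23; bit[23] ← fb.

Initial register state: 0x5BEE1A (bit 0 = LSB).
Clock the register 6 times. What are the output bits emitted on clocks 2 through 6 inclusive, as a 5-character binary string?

reg_0 = 0x5BEE1A
clock 1: out=0, reg = 0x2DF70D
clock 2: out=1, reg = 0x16FB86
clock 3: out=0, reg = 0x8B7DC3
clock 4: out=1, reg = 0xC5BEE1
clock 5: out=1, reg = 0xE2DF70
clock 6: out=0, reg = 0x716FB8

10110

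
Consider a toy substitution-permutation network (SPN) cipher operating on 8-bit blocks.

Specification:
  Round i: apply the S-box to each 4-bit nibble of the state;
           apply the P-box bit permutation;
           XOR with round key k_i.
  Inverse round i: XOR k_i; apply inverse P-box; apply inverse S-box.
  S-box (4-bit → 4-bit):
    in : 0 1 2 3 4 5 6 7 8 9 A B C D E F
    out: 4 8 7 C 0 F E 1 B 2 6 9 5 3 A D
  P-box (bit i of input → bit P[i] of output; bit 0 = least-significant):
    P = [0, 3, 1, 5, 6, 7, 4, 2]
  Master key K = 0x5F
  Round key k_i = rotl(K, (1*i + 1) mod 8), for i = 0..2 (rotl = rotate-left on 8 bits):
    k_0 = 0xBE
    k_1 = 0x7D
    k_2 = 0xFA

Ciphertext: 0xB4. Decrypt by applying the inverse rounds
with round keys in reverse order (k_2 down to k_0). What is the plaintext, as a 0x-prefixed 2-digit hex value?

s_0 = ciphertext = 0xB4
s_1 = InvRound(s_0, k_2) = 0xBA
s_2 = InvRound(s_1, k_1) = 0x8C
s_3 = InvRound(s_2, k_0) = 0x03

0x03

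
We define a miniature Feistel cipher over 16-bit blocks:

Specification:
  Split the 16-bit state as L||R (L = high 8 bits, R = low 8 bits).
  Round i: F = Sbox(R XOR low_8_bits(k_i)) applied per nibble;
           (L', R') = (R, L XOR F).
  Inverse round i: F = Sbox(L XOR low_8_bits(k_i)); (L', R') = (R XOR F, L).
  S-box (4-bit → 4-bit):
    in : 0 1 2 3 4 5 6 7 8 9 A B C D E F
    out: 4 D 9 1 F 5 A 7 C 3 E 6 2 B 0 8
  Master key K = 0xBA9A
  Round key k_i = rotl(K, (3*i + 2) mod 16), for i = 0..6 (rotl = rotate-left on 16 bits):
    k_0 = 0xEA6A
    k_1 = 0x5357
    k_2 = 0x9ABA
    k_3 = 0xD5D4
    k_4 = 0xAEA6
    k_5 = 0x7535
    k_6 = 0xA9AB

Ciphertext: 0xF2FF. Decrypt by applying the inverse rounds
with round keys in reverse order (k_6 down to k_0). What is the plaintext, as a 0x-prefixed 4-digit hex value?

s_0 = ciphertext = 0xF2FF
s_1 = InvRound(s_0, k_6) = 0xACF2
s_2 = InvRound(s_1, k_5) = 0xC1AC
s_3 = InvRound(s_2, k_4) = 0x0BC1
s_4 = InvRound(s_3, k_3) = 0x790B
s_5 = InvRound(s_4, k_2) = 0x2A79
s_6 = InvRound(s_5, k_1) = 0x022A
s_7 = InvRound(s_6, k_0) = 0x8602

0x8602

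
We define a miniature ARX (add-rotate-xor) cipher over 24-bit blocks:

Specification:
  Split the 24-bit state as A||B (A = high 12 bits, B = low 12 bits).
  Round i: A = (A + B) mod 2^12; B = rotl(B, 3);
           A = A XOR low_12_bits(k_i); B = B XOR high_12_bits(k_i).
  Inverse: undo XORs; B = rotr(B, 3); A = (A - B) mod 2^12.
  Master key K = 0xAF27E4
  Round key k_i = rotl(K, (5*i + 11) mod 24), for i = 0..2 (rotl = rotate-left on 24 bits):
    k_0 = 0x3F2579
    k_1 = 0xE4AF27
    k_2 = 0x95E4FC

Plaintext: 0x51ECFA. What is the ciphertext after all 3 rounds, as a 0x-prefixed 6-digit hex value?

0x0F6219

s_0 = plaintext = 0x51ECFA
s_1 = Round(s_0, k_0) = 0x761424
s_2 = Round(s_1, k_1) = 0x4A2F68
s_3 = Round(s_2, k_2) = 0x0F6219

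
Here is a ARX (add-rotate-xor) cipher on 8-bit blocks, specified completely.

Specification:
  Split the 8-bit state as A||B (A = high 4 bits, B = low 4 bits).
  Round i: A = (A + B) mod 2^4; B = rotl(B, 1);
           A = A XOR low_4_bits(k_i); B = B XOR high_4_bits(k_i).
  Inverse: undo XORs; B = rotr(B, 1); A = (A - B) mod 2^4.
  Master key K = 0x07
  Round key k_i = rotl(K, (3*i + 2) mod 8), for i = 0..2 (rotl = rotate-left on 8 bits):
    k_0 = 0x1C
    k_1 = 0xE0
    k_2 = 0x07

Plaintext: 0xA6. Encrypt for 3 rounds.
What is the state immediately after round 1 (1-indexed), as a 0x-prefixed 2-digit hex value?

s_0 = plaintext = 0xA6
s_1 = Round(s_0, k_0) = 0xCD
s_2 = Round(s_1, k_1) = 0x95
s_3 = Round(s_2, k_2) = 0x9A

0xCD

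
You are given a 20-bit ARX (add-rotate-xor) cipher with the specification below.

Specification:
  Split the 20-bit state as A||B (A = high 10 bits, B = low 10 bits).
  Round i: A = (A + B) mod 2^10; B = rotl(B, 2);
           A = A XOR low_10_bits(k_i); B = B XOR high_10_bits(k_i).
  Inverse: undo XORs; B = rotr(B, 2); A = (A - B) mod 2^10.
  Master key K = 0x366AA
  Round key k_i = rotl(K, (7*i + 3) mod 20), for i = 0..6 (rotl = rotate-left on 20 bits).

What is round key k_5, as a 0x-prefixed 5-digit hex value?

K = 0x366AA
k_0 = rotl(K, (7*0+3) mod 20) = rotl(K, 3) = 0xB3551
k_1 = rotl(K, (7*1+3) mod 20) = rotl(K, 10) = 0xAA8D9
k_2 = rotl(K, (7*2+3) mod 20) = rotl(K, 17) = 0x46CD5
k_3 = rotl(K, (7*3+3) mod 20) = rotl(K, 4) = 0x66AA3
k_4 = rotl(K, (7*4+3) mod 20) = rotl(K, 11) = 0x551B3
k_5 = rotl(K, (7*5+3) mod 20) = rotl(K, 18) = 0x8D9AA

0x8D9AA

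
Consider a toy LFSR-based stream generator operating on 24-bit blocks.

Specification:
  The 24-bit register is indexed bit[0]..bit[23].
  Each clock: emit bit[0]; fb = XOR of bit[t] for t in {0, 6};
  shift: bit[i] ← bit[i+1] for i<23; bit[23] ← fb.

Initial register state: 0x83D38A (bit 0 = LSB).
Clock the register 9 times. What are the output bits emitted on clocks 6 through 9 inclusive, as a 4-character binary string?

reg_0 = 0x83D38A
clock 1: out=0, reg = 0x41E9C5
clock 2: out=1, reg = 0x20F4E2
clock 3: out=0, reg = 0x907A71
clock 4: out=1, reg = 0x483D38
clock 5: out=0, reg = 0x241E9C
clock 6: out=0, reg = 0x120F4E
clock 7: out=0, reg = 0x8907A7
clock 8: out=1, reg = 0xC483D3
clock 9: out=1, reg = 0x6241E9

0011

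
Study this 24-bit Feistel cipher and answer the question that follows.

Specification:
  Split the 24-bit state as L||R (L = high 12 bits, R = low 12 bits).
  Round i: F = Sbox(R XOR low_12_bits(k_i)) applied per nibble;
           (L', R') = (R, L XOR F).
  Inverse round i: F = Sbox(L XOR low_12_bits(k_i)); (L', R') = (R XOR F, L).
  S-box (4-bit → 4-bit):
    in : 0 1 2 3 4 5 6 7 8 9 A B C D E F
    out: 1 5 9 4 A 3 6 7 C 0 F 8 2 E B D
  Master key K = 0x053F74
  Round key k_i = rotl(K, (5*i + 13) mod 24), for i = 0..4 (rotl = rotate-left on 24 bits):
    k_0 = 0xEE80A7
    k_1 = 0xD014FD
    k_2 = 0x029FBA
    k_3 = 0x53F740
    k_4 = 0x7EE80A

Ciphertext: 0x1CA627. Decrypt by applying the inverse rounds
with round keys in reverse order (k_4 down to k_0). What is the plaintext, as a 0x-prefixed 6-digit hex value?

0x6E3B32

s_0 = ciphertext = 0x1CA627
s_1 = InvRound(s_0, k_4) = 0x6061CA
s_2 = InvRound(s_1, k_3) = 0x46C606
s_3 = InvRound(s_2, k_2) = 0xEE046C
s_4 = InvRound(s_3, k_1) = 0xB32EE0
s_5 = InvRound(s_4, k_0) = 0x6E3B32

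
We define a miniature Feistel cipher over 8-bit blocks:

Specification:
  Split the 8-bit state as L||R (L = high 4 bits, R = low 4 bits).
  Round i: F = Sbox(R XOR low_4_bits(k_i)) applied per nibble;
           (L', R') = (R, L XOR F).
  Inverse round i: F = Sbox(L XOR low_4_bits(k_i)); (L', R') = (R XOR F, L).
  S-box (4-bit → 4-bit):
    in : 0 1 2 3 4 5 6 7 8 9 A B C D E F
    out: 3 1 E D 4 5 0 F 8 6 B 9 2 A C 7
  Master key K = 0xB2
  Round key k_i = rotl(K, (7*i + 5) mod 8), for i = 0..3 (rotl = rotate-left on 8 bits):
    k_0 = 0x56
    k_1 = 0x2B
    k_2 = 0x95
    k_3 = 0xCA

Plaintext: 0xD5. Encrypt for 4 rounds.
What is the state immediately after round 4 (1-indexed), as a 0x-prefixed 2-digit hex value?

s_0 = plaintext = 0xD5
s_1 = Round(s_0, k_0) = 0x50
s_2 = Round(s_1, k_1) = 0x0C
s_3 = Round(s_2, k_2) = 0xC6
s_4 = Round(s_3, k_3) = 0x6E

0x6E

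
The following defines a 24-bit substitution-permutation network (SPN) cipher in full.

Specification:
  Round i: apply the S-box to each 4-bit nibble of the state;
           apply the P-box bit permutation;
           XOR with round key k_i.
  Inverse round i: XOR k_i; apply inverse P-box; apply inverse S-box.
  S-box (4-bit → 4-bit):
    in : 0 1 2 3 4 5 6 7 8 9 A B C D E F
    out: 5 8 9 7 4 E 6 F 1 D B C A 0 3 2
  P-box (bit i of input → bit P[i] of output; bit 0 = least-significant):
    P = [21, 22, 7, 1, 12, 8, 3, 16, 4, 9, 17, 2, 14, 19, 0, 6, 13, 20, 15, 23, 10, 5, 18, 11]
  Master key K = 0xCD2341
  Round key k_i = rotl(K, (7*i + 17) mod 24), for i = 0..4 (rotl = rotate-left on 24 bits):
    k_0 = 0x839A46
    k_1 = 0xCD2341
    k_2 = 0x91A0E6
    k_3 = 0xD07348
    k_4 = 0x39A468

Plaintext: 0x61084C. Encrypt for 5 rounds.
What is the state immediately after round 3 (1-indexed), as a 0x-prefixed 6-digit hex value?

0x96C99F

s_0 = plaintext = 0x61084C
s_1 = Round(s_0, k_0) = 0x47DA7D
s_2 = Round(s_1, k_1) = 0x58905D
s_3 = Round(s_2, k_2) = 0x96C99F
s_4 = Round(s_3, k_3) = 0x8FEF14
s_5 = Round(s_4, k_4) = 0x20E2E8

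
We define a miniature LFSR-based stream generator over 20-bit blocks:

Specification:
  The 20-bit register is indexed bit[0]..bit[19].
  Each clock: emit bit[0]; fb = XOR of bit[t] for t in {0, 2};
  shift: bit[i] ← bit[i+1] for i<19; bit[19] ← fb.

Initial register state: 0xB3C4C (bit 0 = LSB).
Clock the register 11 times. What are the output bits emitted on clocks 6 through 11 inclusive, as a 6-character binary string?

reg_0 = 0xB3C4C
clock 1: out=0, reg = 0xD9E26
clock 2: out=0, reg = 0xECF13
clock 3: out=1, reg = 0xF6789
clock 4: out=1, reg = 0xFB3C4
clock 5: out=0, reg = 0xFD9E2
clock 6: out=0, reg = 0x7ECF1
clock 7: out=1, reg = 0xBF678
clock 8: out=0, reg = 0x5FB3C
clock 9: out=0, reg = 0xAFD9E
clock 10: out=0, reg = 0xD7ECF
clock 11: out=1, reg = 0x6BF67

010001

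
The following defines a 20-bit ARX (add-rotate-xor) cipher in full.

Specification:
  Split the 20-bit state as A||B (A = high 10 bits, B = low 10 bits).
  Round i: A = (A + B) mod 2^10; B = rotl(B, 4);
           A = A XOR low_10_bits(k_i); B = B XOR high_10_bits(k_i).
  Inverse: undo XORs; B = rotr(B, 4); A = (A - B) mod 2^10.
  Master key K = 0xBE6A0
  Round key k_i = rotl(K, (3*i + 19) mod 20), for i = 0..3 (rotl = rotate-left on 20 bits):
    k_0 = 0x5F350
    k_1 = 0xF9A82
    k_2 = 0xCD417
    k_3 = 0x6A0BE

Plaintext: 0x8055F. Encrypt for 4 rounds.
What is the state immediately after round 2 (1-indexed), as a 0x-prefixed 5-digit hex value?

0x8EF74

s_0 = plaintext = 0x8055F
s_1 = Round(s_0, k_0) = 0x0C089
s_2 = Round(s_1, k_1) = 0x8EF74
s_3 = Round(s_2, k_2) = 0x6E078
s_4 = Round(s_3, k_3) = 0xA3A29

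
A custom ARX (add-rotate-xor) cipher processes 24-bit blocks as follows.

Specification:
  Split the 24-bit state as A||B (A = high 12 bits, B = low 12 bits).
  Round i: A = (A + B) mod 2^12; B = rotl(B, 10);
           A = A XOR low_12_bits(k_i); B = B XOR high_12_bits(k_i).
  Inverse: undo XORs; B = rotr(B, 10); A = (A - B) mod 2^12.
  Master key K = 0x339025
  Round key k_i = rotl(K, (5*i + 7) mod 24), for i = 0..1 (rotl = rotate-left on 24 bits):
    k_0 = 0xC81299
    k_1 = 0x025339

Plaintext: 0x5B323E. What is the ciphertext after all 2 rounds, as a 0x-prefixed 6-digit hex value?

0xA4F926

s_0 = plaintext = 0x5B323E
s_1 = Round(s_0, k_0) = 0x56840E
s_2 = Round(s_1, k_1) = 0xA4F926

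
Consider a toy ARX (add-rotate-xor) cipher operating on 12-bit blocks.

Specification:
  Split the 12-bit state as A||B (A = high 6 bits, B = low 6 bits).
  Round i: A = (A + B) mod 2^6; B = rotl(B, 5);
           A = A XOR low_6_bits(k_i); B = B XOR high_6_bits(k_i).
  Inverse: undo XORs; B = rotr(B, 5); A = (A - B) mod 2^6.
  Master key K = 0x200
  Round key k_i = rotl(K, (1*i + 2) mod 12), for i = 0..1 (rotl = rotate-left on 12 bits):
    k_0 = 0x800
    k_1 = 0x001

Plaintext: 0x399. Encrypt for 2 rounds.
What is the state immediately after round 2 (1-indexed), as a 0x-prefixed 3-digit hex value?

0xC86

s_0 = plaintext = 0x399
s_1 = Round(s_0, k_0) = 0x9CC
s_2 = Round(s_1, k_1) = 0xC86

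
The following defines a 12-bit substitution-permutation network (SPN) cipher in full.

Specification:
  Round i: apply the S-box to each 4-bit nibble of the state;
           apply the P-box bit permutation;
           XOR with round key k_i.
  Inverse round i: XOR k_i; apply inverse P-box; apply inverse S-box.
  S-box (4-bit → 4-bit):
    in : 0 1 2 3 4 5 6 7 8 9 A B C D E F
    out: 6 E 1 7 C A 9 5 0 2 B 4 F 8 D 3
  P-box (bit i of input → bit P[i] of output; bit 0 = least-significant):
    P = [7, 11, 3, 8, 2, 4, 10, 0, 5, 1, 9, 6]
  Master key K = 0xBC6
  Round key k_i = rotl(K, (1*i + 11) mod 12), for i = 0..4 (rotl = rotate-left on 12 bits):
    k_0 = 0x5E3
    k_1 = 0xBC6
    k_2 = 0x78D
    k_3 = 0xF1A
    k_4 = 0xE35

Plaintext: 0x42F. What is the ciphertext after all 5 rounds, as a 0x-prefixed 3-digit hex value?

0xE06

s_0 = plaintext = 0x42F
s_1 = Round(s_0, k_0) = 0xF27
s_2 = Round(s_1, k_1) = 0xB68
s_3 = Round(s_2, k_2) = 0x588
s_4 = Round(s_3, k_3) = 0xF58
s_5 = Round(s_4, k_4) = 0xE06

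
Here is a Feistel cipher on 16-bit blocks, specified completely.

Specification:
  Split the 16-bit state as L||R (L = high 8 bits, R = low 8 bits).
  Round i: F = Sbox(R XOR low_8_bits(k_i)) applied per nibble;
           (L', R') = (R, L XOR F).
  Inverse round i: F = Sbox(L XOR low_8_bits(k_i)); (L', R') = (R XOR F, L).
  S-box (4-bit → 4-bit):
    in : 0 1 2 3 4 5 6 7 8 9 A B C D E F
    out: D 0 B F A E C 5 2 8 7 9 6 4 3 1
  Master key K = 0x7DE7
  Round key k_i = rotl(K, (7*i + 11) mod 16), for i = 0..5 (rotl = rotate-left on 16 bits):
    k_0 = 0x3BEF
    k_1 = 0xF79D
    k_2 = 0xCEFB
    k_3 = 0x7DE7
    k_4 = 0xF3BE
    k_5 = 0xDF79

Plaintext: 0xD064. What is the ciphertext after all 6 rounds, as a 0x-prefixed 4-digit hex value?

0xC324

s_0 = plaintext = 0xD064
s_1 = Round(s_0, k_0) = 0x64F9
s_2 = Round(s_1, k_1) = 0xF9AE
s_3 = Round(s_2, k_2) = 0xAE17
s_4 = Round(s_3, k_3) = 0x17B3
s_5 = Round(s_4, k_4) = 0xB3C3
s_6 = Round(s_5, k_5) = 0xC324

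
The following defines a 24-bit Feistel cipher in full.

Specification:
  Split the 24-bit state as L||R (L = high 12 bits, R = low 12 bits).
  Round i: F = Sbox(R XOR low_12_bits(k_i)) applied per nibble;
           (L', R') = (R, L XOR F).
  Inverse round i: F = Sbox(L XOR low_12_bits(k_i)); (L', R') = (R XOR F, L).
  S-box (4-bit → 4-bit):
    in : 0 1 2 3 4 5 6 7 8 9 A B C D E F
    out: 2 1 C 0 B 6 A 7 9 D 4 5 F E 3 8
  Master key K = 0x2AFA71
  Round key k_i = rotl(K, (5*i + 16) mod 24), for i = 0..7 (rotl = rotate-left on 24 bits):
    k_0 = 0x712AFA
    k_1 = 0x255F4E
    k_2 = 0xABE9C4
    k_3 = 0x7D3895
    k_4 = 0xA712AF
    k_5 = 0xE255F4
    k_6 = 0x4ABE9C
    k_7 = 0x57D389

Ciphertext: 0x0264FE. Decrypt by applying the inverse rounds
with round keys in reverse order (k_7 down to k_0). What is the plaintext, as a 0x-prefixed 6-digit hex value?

s_0 = ciphertext = 0x0264FE
s_1 = InvRound(s_0, k_7) = 0x4B6026
s_2 = InvRound(s_1, k_6) = 0x4E24B6
s_3 = InvRound(s_2, k_5) = 0x5AC4E2
s_4 = InvRound(s_3, k_4) = 0x3C25AC
s_5 = InvRound(s_4, k_3) = 0x0CB3C2
s_6 = InvRound(s_5, k_2) = 0xEEA0CB
s_7 = InvRound(s_6, k_1) = 0x180EEA
s_8 = InvRound(s_7, k_0) = 0xB9E180

0xB9E180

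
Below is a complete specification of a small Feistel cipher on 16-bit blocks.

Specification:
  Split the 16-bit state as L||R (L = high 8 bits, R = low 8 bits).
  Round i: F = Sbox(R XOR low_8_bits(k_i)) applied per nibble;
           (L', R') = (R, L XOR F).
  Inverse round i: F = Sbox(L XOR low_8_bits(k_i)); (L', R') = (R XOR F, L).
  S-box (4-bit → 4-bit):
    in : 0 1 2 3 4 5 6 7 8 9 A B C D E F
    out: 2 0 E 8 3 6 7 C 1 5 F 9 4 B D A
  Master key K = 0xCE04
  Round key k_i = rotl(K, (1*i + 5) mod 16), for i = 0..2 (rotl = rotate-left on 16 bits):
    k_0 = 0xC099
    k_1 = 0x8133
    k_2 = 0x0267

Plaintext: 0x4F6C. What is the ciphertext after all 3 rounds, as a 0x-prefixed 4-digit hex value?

s_0 = plaintext = 0x4F6C
s_1 = Round(s_0, k_0) = 0x6CE9
s_2 = Round(s_1, k_1) = 0xE9D3
s_3 = Round(s_2, k_2) = 0xD37A

0xD37A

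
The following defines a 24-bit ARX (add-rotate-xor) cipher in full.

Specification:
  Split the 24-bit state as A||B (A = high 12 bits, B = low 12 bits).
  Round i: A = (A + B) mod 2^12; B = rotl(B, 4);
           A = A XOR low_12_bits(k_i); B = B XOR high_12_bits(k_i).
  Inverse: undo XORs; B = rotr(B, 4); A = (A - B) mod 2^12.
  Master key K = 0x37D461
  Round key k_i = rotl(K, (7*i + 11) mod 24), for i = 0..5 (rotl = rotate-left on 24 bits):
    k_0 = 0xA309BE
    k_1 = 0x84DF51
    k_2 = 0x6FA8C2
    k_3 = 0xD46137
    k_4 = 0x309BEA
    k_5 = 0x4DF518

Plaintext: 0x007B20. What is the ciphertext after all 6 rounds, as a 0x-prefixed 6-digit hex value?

0xC3DB39

s_0 = plaintext = 0x007B20
s_1 = Round(s_0, k_0) = 0x29983B
s_2 = Round(s_1, k_1) = 0x585BF5
s_3 = Round(s_2, k_2) = 0x9B89A1
s_4 = Round(s_3, k_3) = 0x26E75F
s_5 = Round(s_4, k_4) = 0x2276FE
s_6 = Round(s_5, k_5) = 0xC3DB39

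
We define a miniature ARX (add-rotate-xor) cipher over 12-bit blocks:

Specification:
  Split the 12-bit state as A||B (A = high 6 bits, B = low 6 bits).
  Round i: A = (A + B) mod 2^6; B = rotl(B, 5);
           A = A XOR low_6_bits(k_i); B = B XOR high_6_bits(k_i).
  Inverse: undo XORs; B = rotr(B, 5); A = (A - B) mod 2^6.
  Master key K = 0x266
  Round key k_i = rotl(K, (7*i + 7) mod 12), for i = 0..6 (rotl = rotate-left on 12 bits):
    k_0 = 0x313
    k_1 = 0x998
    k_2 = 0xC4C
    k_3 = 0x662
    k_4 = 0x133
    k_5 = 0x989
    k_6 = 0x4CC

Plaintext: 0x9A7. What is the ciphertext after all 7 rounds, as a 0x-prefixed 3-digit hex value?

0x53F

s_0 = plaintext = 0x9A7
s_1 = Round(s_0, k_0) = 0x7BF
s_2 = Round(s_1, k_1) = 0x159
s_3 = Round(s_2, k_2) = 0x49D
s_4 = Round(s_3, k_3) = 0x377
s_5 = Round(s_4, k_4) = 0xDFF
s_6 = Round(s_5, k_5) = 0xFD9
s_7 = Round(s_6, k_6) = 0x53F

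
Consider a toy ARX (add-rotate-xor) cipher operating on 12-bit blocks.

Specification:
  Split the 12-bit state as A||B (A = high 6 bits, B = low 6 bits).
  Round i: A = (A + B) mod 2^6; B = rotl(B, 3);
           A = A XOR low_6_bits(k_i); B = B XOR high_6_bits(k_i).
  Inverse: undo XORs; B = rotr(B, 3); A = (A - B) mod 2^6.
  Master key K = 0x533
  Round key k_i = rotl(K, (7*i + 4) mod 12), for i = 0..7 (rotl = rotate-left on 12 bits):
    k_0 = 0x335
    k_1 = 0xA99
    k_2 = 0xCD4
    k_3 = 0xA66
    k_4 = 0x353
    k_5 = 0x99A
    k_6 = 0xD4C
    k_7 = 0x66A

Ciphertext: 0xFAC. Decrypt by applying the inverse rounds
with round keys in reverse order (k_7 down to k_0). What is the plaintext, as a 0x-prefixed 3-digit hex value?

s_0 = ciphertext = 0xFAC
s_1 = InvRound(s_0, k_7) = 0x9AE
s_2 = InvRound(s_1, k_6) = 0x3DB
s_3 = InvRound(s_2, k_5) = 0x9AF
s_4 = InvRound(s_3, k_4) = 0x854
s_5 = InvRound(s_4, k_3) = 0x62F
s_6 = InvRound(s_5, k_2) = 0xA63
s_7 = InvRound(s_6, k_1) = 0x9C9
s_8 = InvRound(s_7, k_0) = 0xAA8

0xAA8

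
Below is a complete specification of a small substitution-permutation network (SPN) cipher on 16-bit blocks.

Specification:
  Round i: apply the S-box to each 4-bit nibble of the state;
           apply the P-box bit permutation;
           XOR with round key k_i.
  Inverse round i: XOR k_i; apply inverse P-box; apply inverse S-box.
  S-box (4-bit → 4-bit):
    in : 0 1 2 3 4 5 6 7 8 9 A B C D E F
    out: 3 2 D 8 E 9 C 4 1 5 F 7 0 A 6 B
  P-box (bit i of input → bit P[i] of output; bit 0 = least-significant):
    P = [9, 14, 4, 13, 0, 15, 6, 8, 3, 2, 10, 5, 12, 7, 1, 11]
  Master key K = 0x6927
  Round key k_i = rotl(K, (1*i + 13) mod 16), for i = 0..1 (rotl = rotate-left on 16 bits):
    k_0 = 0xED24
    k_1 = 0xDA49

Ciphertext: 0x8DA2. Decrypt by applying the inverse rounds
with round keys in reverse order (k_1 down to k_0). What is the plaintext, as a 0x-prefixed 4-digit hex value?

0x5E30

s_0 = ciphertext = 0x8DA2
s_1 = InvRound(s_0, k_1) = 0xB220
s_2 = InvRound(s_1, k_0) = 0x5E30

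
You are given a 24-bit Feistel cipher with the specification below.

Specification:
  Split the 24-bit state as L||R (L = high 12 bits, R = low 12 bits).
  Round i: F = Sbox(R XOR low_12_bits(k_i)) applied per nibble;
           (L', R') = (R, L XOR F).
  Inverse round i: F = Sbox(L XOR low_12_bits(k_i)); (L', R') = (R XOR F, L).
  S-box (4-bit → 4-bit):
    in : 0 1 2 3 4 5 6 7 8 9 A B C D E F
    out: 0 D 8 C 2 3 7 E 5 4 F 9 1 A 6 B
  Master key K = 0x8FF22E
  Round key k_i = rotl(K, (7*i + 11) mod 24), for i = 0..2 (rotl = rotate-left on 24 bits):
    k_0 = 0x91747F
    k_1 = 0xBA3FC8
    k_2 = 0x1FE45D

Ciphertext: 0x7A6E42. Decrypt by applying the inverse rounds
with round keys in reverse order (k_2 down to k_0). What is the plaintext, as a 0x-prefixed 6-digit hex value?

0x628D6A

s_0 = ciphertext = 0x7A6E42
s_1 = InvRound(s_0, k_2) = 0x2FB7A6
s_2 = InvRound(s_1, k_1) = 0xD6A2FB
s_3 = InvRound(s_2, k_0) = 0x628D6A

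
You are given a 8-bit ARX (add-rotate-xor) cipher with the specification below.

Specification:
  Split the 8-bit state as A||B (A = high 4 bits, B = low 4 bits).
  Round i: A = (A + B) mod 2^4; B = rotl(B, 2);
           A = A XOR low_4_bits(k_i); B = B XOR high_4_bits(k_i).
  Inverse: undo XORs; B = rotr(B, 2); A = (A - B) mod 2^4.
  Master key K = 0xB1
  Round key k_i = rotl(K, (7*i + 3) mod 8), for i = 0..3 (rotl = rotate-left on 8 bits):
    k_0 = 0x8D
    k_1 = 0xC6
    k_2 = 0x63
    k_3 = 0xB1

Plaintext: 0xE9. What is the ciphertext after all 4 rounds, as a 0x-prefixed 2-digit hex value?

s_0 = plaintext = 0xE9
s_1 = Round(s_0, k_0) = 0xAE
s_2 = Round(s_1, k_1) = 0xE7
s_3 = Round(s_2, k_2) = 0x6B
s_4 = Round(s_3, k_3) = 0x05

0x05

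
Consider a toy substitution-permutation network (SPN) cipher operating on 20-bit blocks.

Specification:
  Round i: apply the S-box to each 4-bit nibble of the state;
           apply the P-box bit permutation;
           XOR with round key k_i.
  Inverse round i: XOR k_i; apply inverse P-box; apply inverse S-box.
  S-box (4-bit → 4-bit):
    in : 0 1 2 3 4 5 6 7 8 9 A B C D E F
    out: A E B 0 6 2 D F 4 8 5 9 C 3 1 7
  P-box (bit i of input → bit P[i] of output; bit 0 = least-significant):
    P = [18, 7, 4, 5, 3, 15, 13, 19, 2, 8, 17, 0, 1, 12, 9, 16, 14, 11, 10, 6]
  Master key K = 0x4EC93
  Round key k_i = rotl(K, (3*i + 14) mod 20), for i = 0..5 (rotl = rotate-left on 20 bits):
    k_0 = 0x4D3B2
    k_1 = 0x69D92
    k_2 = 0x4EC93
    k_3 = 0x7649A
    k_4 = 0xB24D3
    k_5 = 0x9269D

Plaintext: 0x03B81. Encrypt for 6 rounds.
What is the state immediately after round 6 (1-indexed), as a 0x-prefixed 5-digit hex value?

s_0 = plaintext = 0x03B81
s_1 = Round(s_0, k_0) = 0x4FB47
s_2 = Round(s_1, k_1) = 0x22325
s_3 = Round(s_2, k_2) = 0xD3459
s_4 = Round(s_3, k_3) = 0x5ADBA
s_5 = Round(s_4, k_4) = 0x72FCD
s_6 = Round(s_5, k_5) = 0x65B5B

0x65B5B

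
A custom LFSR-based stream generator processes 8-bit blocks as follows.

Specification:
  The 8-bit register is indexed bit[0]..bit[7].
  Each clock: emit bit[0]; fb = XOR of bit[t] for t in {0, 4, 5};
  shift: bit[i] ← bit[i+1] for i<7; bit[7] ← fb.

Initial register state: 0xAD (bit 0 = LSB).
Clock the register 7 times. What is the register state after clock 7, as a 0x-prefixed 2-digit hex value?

reg_0 = 0xAD
clock 1: out=1, reg = 0x56
clock 2: out=0, reg = 0xAB
clock 3: out=1, reg = 0x55
clock 4: out=1, reg = 0x2A
clock 5: out=0, reg = 0x95
clock 6: out=1, reg = 0x4A
clock 7: out=0, reg = 0x25

0x25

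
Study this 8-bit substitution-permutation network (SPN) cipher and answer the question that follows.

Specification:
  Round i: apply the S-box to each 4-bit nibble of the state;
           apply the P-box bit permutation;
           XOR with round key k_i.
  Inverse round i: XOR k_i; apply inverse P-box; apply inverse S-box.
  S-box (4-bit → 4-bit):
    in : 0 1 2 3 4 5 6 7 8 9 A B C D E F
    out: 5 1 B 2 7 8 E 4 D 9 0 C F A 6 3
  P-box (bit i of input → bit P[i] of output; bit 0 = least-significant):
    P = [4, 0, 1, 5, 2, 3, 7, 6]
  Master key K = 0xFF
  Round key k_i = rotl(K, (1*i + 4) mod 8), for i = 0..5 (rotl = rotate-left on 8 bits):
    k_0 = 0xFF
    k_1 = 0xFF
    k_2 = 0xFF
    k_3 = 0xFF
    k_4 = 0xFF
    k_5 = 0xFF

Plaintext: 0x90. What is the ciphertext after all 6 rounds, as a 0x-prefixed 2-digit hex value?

s_0 = plaintext = 0x90
s_1 = Round(s_0, k_0) = 0xA9
s_2 = Round(s_1, k_1) = 0xCF
s_3 = Round(s_2, k_2) = 0x22
s_4 = Round(s_3, k_3) = 0x82
s_5 = Round(s_4, k_4) = 0x0A
s_6 = Round(s_5, k_5) = 0x7B

0x7B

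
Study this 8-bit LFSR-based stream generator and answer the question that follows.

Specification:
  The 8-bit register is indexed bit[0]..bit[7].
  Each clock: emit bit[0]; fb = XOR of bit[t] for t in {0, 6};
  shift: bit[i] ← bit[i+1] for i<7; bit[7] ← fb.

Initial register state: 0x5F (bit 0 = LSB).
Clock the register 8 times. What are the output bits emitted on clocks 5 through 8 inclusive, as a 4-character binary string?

1010

reg_0 = 0x5F
clock 1: out=1, reg = 0x2F
clock 2: out=1, reg = 0x97
clock 3: out=1, reg = 0xCB
clock 4: out=1, reg = 0x65
clock 5: out=1, reg = 0x32
clock 6: out=0, reg = 0x19
clock 7: out=1, reg = 0x8C
clock 8: out=0, reg = 0x46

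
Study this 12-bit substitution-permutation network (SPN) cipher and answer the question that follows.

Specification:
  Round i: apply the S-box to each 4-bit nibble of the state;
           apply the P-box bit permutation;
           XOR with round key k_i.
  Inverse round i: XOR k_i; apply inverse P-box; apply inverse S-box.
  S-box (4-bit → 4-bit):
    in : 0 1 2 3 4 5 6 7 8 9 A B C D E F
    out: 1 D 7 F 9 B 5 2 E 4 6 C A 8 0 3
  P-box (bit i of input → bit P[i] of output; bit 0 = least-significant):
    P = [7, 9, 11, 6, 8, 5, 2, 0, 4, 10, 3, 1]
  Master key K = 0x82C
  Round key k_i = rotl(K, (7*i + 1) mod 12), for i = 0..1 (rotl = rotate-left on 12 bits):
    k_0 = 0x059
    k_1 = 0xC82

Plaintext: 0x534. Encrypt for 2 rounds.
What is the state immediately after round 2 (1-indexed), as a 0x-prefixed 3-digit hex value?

0x8B4

s_0 = plaintext = 0x534
s_1 = Round(s_0, k_0) = 0x5AE
s_2 = Round(s_1, k_1) = 0x8B4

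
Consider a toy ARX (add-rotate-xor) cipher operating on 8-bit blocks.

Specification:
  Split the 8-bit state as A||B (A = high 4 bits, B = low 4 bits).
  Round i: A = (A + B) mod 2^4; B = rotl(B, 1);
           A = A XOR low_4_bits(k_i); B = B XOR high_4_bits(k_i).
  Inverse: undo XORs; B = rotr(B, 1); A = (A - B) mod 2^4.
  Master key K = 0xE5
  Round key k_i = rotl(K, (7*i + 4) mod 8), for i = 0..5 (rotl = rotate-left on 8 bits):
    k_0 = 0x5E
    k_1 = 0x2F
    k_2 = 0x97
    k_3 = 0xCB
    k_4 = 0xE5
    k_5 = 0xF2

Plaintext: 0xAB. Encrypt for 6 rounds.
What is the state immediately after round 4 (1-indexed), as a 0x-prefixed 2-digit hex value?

s_0 = plaintext = 0xAB
s_1 = Round(s_0, k_0) = 0xB2
s_2 = Round(s_1, k_1) = 0x26
s_3 = Round(s_2, k_2) = 0xF5
s_4 = Round(s_3, k_3) = 0xF6
s_5 = Round(s_4, k_4) = 0x02
s_6 = Round(s_5, k_5) = 0x0B

0xF6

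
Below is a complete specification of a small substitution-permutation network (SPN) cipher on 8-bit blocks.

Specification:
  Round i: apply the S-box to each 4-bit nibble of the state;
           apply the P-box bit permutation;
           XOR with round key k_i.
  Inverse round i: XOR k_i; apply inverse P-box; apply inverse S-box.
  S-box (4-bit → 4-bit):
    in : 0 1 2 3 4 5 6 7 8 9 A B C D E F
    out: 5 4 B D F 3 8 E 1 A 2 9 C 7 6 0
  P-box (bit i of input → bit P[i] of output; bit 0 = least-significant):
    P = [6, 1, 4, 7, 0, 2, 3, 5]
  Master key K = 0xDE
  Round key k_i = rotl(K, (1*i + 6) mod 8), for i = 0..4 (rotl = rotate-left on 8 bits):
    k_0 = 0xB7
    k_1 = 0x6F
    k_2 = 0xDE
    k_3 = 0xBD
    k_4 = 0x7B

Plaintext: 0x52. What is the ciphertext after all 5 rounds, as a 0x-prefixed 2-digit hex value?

0x80

s_0 = plaintext = 0x52
s_1 = Round(s_0, k_0) = 0x70
s_2 = Round(s_1, k_1) = 0x13
s_3 = Round(s_2, k_2) = 0x06
s_4 = Round(s_3, k_3) = 0x34
s_5 = Round(s_4, k_4) = 0x80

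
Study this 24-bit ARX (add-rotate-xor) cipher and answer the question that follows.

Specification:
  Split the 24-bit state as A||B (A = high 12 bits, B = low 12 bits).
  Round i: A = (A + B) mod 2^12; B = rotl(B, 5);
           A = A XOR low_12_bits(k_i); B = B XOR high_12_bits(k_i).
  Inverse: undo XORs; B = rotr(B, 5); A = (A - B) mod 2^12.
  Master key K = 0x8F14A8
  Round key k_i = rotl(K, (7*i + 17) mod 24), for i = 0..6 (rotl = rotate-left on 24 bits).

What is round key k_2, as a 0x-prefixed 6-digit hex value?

0x8A5447

K = 0x8F14A8
k_0 = rotl(K, (7*0+17) mod 24) = rotl(K, 17) = 0x511E29
k_1 = rotl(K, (7*1+17) mod 24) = rotl(K, 0) = 0x8F14A8
k_2 = rotl(K, (7*2+17) mod 24) = rotl(K, 7) = 0x8A5447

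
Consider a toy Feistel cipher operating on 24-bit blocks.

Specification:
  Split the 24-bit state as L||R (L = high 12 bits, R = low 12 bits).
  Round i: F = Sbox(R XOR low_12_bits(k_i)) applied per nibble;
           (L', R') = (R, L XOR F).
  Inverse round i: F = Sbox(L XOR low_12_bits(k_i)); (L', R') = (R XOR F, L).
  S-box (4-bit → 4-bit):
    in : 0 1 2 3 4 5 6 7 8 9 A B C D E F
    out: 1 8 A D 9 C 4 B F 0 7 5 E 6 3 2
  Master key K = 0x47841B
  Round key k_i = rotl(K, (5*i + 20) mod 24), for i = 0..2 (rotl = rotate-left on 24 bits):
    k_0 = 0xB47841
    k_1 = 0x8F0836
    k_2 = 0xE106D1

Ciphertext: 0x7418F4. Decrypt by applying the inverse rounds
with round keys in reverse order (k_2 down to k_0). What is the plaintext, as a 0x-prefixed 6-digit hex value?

0x1C38AC

s_0 = ciphertext = 0x7418F4
s_1 = InvRound(s_0, k_2) = 0x0F5741
s_2 = InvRound(s_1, k_1) = 0x8AC0F5
s_3 = InvRound(s_2, k_0) = 0x1C38AC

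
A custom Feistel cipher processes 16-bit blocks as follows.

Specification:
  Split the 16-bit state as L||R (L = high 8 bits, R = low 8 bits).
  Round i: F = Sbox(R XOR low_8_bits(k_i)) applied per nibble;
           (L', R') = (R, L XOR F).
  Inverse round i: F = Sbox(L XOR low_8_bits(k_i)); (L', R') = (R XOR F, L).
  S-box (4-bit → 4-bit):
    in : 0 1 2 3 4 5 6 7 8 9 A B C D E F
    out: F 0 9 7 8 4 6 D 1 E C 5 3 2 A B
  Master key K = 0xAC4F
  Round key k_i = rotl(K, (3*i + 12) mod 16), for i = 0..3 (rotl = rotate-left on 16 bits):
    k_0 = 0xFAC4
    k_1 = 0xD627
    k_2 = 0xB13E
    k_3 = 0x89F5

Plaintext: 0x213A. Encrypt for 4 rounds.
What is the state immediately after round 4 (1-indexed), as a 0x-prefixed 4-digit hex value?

0xD6FE

s_0 = plaintext = 0x213A
s_1 = Round(s_0, k_0) = 0x3A9B
s_2 = Round(s_1, k_1) = 0x9B69
s_3 = Round(s_2, k_2) = 0x69D6
s_4 = Round(s_3, k_3) = 0xD6FE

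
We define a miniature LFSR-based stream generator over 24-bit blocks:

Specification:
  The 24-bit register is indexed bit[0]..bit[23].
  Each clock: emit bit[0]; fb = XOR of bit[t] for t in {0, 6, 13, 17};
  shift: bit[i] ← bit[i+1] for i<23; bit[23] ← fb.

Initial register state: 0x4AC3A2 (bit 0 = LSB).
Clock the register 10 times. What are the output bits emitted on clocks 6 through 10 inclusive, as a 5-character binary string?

10111

reg_0 = 0x4AC3A2
clock 1: out=0, reg = 0xA561D1
clock 2: out=1, reg = 0xD2B0E8
clock 3: out=0, reg = 0xE95874
clock 4: out=0, reg = 0xF4AC3A
clock 5: out=0, reg = 0xFA561D
clock 6: out=1, reg = 0x7D2B0E
clock 7: out=0, reg = 0xBE9587
clock 8: out=1, reg = 0x5F4AC3
clock 9: out=1, reg = 0xAFA561
clock 10: out=1, reg = 0x57D2B0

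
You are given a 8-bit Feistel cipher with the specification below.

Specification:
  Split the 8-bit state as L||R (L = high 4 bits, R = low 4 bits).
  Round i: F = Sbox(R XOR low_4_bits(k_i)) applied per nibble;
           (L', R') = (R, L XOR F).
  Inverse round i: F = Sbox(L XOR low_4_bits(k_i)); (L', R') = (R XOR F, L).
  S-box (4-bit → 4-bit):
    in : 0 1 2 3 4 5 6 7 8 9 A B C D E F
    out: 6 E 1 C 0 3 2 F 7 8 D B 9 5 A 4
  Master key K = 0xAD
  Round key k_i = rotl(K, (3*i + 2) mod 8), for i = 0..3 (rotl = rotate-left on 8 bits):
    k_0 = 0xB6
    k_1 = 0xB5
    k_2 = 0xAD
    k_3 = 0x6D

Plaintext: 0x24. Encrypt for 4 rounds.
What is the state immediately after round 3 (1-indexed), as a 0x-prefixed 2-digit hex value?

0x68

s_0 = plaintext = 0x24
s_1 = Round(s_0, k_0) = 0x43
s_2 = Round(s_1, k_1) = 0x36
s_3 = Round(s_2, k_2) = 0x68
s_4 = Round(s_3, k_3) = 0x85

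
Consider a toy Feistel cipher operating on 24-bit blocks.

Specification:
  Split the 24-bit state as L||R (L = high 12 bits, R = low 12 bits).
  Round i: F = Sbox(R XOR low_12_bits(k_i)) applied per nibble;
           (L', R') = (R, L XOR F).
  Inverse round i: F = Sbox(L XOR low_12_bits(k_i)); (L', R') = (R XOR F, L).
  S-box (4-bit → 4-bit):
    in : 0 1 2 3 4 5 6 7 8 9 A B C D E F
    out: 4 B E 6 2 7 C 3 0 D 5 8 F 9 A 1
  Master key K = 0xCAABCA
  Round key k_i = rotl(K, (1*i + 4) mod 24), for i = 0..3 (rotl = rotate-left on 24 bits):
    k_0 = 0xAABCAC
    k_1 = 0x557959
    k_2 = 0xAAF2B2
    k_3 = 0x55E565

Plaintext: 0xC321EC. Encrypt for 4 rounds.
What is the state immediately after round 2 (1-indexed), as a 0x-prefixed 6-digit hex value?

s_0 = plaintext = 0xC321EC
s_1 = Round(s_0, k_0) = 0x1EC516
s_2 = Round(s_1, k_1) = 0x516ECD
s_3 = Round(s_2, k_2) = 0xECDA27
s_4 = Round(s_3, k_3) = 0xA27FE3

0x516ECD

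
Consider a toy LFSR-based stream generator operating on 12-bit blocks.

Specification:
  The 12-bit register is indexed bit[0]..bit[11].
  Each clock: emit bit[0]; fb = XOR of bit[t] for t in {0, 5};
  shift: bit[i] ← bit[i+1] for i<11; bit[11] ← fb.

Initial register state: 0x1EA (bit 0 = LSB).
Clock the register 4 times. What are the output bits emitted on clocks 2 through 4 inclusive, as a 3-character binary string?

reg_0 = 0x1EA
clock 1: out=0, reg = 0x8F5
clock 2: out=1, reg = 0x47A
clock 3: out=0, reg = 0xA3D
clock 4: out=1, reg = 0x51E

101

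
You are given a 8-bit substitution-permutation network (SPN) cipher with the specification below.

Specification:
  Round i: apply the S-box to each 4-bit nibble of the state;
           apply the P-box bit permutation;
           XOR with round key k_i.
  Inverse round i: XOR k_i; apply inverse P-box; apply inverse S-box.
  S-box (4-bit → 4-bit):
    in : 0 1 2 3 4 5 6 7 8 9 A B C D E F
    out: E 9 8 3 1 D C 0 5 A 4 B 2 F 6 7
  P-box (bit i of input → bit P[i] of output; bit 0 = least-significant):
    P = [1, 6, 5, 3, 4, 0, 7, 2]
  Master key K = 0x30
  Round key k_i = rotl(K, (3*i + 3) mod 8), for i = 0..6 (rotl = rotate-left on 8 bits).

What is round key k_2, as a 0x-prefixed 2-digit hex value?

K = 0x30
k_0 = rotl(K, (3*0+3) mod 8) = rotl(K, 3) = 0x81
k_1 = rotl(K, (3*1+3) mod 8) = rotl(K, 6) = 0x0C
k_2 = rotl(K, (3*2+3) mod 8) = rotl(K, 1) = 0x60

0x60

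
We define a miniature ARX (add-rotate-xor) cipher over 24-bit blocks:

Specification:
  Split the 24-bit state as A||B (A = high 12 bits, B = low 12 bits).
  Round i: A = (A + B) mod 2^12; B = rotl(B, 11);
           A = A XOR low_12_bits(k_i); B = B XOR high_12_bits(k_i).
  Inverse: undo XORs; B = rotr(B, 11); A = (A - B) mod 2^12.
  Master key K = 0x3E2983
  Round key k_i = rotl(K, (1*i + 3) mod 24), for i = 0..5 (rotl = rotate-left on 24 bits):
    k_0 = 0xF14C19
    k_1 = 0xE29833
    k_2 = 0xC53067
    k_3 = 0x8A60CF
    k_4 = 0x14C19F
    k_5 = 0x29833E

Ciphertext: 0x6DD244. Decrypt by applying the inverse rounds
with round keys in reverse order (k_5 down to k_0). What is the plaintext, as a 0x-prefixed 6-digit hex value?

s_0 = ciphertext = 0x6DD244
s_1 = InvRound(s_0, k_5) = 0x42B1B8
s_2 = InvRound(s_1, k_4) = 0x3CC1E8
s_3 = InvRound(s_2, k_3) = 0x06629D
s_4 = InvRound(s_3, k_2) = 0x264D9D
s_5 = InvRound(s_4, k_1) = 0x2EF768
s_6 = InvRound(s_5, k_0) = 0xDFD0F9

0xDFD0F9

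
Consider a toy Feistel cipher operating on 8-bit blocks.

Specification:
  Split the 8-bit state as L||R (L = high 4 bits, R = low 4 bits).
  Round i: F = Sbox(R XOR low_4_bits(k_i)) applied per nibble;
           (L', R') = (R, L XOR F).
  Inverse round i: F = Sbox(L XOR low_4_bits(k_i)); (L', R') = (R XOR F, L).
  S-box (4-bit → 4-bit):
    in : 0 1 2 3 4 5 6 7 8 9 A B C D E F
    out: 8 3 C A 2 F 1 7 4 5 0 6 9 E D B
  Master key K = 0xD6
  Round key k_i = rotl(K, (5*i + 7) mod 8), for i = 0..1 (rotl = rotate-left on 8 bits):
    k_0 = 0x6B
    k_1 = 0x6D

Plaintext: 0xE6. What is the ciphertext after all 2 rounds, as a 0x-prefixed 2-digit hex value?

0x08

s_0 = plaintext = 0xE6
s_1 = Round(s_0, k_0) = 0x60
s_2 = Round(s_1, k_1) = 0x08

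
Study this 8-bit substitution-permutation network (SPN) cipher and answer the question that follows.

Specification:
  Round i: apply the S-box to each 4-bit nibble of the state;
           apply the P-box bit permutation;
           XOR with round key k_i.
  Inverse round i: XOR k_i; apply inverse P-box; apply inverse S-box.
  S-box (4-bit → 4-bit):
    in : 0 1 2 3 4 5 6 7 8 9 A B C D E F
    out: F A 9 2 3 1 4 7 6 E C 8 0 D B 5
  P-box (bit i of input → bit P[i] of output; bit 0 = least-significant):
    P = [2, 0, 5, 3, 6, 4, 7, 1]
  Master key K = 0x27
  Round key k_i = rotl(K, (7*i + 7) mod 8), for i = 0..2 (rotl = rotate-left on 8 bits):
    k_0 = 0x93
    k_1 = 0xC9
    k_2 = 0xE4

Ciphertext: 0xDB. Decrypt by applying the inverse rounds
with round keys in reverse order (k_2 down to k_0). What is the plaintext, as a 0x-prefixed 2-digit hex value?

s_0 = ciphertext = 0xDB
s_1 = InvRound(s_0, k_2) = 0x10
s_2 = InvRound(s_1, k_1) = 0x71
s_3 = InvRound(s_2, k_0) = 0xD6

0xD6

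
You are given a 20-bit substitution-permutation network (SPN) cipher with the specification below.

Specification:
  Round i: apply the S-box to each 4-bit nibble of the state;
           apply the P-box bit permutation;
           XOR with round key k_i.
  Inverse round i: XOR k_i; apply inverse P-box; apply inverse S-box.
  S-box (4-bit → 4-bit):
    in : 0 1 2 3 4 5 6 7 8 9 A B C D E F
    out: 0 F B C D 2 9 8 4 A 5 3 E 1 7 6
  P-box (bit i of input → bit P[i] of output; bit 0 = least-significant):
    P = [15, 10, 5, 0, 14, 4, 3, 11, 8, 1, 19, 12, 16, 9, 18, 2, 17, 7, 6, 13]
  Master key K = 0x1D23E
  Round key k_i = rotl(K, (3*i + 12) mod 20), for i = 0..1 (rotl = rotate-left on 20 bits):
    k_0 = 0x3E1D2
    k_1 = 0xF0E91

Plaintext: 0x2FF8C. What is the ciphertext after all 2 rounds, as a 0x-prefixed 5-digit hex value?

0x91094

s_0 = plaintext = 0x2FF8C
s_1 = Round(s_0, k_0) = 0xDC779
s_2 = Round(s_1, k_1) = 0x91094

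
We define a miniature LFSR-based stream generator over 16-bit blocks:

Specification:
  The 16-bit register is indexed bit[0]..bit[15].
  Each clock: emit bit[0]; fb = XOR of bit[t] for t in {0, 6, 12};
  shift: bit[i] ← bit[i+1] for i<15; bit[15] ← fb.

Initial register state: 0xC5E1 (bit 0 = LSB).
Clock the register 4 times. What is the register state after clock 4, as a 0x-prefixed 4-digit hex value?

0xAC5E

reg_0 = 0xC5E1
clock 1: out=1, reg = 0x62F0
clock 2: out=0, reg = 0xB178
clock 3: out=0, reg = 0x58BC
clock 4: out=0, reg = 0xAC5E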